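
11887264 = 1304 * 9116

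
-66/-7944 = 11/1324 ≈ 0.00831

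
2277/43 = 52+41/43 ≈ 52.95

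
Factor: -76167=-1*3^3*7^1*13^1*31^1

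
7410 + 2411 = 9821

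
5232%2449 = 334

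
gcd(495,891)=99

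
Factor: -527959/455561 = -1*23^ (-1)*29^ (-1)*773^1 = -773/667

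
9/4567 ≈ 0.00197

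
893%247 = 152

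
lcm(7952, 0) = 0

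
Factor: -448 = -1*2^6*7^1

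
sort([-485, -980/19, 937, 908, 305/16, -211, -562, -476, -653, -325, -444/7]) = [-653, -562, -485, -476, -325, -211, -444/7, -980/19, 305/16, 908, 937]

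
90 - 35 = 55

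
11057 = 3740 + 7317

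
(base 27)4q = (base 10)134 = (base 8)206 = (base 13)a4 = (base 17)7f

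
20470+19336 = 39806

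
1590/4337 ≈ 0.367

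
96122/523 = 183 + 413/523 ≈ 183.79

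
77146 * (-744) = -57396624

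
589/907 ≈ 0.649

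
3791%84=11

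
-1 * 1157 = -1157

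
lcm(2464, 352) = 2464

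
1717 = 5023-3306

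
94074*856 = 80527344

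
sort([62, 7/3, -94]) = [-94, 7/3, 62]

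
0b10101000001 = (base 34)15j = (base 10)1345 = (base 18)42d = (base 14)6c1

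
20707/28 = 739 + 15/28 ≈ 739.54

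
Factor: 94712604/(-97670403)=-1 * 2^2 * 3^(-1) * 7^1 * 269^(-1) * 40343^(-1) * 1127531^1=-31570868/32556801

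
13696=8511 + 5185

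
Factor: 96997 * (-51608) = -1 * 2^3 * 6451^1 * 96997^1 = -5005821176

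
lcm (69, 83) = 5727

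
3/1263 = 1/421 ≈ 0.00238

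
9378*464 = 4351392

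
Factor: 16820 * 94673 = 2^2 * 5^1 * 17^1 * 29^2 * 5569^1 = 1592399860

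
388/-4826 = -194/2413 ≈ -0.0804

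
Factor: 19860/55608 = 2^(-1) * 5^1 * 7^(-1) = 5/14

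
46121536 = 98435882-52314346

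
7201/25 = 288 + 1/25 = 288.04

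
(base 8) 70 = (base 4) 320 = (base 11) 51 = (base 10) 56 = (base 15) 3b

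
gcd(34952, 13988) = 4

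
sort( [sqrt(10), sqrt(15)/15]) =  [sqrt(15)/15, sqrt(10)]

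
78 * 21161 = 1650558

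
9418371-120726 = 9297645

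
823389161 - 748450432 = 74938729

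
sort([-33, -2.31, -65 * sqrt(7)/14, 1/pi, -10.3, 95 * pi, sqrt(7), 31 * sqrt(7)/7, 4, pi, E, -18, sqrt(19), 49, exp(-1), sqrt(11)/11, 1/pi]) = [-33, -18, -65 * sqrt(7)/14, -10.3, -2.31, sqrt(11)/11, 1/pi, 1/pi, exp(-1), sqrt(7), E, pi, 4, sqrt(19), 31 * sqrt(7)/7, 49, 95 * pi]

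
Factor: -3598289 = -1 * 499^1 * 7211^1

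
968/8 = 121 = 121.00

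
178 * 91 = 16198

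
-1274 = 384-1658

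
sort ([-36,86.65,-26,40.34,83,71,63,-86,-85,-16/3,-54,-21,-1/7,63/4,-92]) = [-92,-86,-85,-54,-36,-26,-21,-16/3,-1/7,63/4,40.34,63,71,83,86.65]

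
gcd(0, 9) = 9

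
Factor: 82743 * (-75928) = -1 * 2^3 * 3^1 * 9491^1 * 27581^1 = -6282510504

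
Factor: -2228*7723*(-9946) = 2^3*557^1*4973^1*7723^1 = 171139270424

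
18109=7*2587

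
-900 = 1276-2176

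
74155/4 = 18538 + 3/4 = 18538.75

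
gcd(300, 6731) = 1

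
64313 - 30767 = 33546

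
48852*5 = 244260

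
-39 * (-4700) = 183300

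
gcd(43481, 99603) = 1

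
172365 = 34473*5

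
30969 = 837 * 37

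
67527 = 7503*9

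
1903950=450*4231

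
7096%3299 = 498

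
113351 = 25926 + 87425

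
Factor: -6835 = -1*5^1*1367^1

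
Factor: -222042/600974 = -1 * 3^1 * 11^(-1) * 23^1 * 59^(-1) * 463^(-1) * 1609^1 = -111021/300487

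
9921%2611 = 2088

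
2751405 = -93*(-29585)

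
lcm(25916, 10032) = 310992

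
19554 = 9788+9766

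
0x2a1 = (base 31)lm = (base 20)1dd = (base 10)673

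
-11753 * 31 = -364343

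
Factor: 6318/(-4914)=-1 * 3^2 * 7^(-1)=-9/7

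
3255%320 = 55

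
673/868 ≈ 0.775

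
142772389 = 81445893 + 61326496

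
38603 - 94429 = -55826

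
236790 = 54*4385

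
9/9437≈0.000954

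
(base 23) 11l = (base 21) 166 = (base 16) 23d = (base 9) 706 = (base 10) 573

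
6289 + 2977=9266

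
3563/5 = 712 + 3/5 = 712.60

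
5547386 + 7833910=13381296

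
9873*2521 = 24889833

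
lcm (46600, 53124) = 2656200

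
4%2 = 0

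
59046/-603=-97 - 185/201 ≈ -97.92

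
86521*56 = 4845176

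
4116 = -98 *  (-42)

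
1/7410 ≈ 0.000135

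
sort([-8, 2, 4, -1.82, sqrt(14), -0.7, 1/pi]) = [-8, -1.82, -0.7, 1/pi, 2, sqrt(14), 4]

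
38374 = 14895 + 23479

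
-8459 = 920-9379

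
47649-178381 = -130732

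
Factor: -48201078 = -1 * 2^1 * 3^1 * 463^1 * 17351^1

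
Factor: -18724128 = -1*2^5*3^1*195043^1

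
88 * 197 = 17336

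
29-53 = -24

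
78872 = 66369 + 12503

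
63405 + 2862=66267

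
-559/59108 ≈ -0.00946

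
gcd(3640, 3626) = 14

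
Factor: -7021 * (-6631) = 7^1 * 17^1 * 19^1 * 59^1 * 349^1 = 46556251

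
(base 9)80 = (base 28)2g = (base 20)3c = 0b1001000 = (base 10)72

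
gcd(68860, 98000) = 20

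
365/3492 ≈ 0.105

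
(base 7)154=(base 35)2i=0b1011000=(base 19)4c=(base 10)88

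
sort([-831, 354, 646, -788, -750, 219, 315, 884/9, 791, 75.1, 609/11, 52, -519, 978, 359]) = [-831, -788, -750, -519, 52, 609/11, 75.1, 884/9, 219, 315, 354, 359, 646, 791, 978]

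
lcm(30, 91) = 2730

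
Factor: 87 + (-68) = 19^1 = 19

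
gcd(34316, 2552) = 4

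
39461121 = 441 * 89481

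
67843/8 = 8480 + 3/8 ≈ 8480.38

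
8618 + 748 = 9366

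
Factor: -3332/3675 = -1 * 2^2 * 3^(-1) * 5^(-2) * 17^1 = -68/75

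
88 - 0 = 88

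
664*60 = 39840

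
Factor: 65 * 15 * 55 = 3^1 * 5^3 * 11^1 * 13^1 = 53625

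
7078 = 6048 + 1030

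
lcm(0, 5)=0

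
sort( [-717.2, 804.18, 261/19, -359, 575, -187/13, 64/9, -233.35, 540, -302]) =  [-717.2, -359, -302, -233.35, -187/13, 64/9, 261/19, 540, 575, 804.18]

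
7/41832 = 1/5976 ≈ 0.000167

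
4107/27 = 152 + 1/9 ≈ 152.11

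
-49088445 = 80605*(-609)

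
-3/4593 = -1/1531 ≈ -0.000653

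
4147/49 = 84 + 31/49 ≈ 84.63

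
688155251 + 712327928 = 1400483179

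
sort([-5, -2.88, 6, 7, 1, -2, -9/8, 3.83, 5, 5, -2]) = [-5, -2.88, -2, -2, -9/8, 1, 3.83, 5, 5, 6, 7]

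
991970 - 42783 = 949187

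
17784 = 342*52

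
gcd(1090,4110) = 10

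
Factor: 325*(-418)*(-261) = 2^1*3^2*5^2*11^1*13^1*19^1*29^1 = 35456850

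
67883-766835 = -698952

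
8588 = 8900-312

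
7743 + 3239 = 10982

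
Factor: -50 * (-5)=2^1 * 5^3=250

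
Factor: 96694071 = 3^1 * 32231357^1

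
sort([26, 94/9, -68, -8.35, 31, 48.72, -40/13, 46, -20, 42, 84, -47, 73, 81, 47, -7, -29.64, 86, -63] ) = [-68, -63, -47, -29.64, -20, -8.35, -7, -40/13, 94/9, 26, 31, 42, 46, 47, 48.72, 73, 81, 84, 86] 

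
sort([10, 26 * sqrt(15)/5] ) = [10, 26 * sqrt(15)/5] 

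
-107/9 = -11 - 8/9 ≈ -11.89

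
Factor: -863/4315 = -1*5^(-1) = -1/5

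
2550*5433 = 13854150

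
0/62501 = 0 = 0.00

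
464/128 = 3+5/8 ≈ 3.63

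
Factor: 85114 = 2^1 * 42557^1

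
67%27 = 13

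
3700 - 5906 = -2206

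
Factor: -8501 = -1 * 8501^1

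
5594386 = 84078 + 5510308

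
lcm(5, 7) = 35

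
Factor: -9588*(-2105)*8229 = 2^2*3^2*5^1*13^1*17^1*47^1*211^1*421^1 = 166083767460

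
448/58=7+21/29 ≈ 7.72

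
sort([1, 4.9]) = [1, 4.9]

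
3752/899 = 4 + 156/899 ≈ 4.17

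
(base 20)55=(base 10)105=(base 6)253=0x69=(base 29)3i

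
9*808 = 7272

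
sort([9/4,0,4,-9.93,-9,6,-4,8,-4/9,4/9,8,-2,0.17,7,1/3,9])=[-9.93,-9,-4,-2,-4/9,0,0.17,1/3,4/9,9/4,4,6,7,8,8,9]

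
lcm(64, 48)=192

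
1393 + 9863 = 11256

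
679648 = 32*21239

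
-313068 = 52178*(-6)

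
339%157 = 25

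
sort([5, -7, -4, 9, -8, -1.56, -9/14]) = [-8, -7, -4, -1.56, -9/14, 5, 9]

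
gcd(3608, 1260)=4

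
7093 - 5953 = 1140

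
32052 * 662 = 21218424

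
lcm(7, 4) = 28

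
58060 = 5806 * 10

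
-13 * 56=-728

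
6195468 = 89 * 69612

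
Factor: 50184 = 2^3*3^2*17^1*41^1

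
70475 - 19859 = 50616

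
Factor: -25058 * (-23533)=2^1 * 11^1 * 17^1 * 67^1 * 101^1 * 233^1=589689914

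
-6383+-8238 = -14621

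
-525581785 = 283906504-809488289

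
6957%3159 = 639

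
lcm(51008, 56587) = 3621568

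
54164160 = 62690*864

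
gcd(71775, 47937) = 87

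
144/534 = 24/89 ≈ 0.270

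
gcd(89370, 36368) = 2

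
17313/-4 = -4328-1/4 = -4328.25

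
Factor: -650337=-1*3^1*216779^1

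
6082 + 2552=8634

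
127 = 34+93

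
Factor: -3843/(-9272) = 2^(-3) * 3^2 * 7^1 * 19^(-1) = 63/152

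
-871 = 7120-7991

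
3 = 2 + 1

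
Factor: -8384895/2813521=-1*3^2*5^1*23^(-1)*389^1*479^1*122327^(-1)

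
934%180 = 34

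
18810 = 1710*11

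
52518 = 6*8753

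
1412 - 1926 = -514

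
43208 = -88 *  (-491)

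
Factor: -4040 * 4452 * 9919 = -1 * 2^5 * 3^1 * 5^1 * 7^2 * 13^1 * 53^1 * 101^1 * 109^1 = -178403927520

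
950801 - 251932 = 698869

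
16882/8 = 2110 + 1/4 = 2110.25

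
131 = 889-758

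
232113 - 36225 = 195888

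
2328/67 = 34 + 50/67 ≈ 34.75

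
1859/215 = 8 + 139/215 ≈ 8.65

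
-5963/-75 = 79 + 38/75 ≈ 79.51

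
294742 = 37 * 7966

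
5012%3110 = 1902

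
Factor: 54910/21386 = 5^1*19^1*37^(-1) = 95/37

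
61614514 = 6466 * 9529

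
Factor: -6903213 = -1*3^1*19^1*163^1*743^1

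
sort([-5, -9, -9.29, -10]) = [-10, -9.29, -9, -5]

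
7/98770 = 1/14110 ≈ 0.0000709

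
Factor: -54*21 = -1*2^1*3^4*7^1 = -1134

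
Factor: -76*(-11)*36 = 2^4*3^2*11^1*19^1 = 30096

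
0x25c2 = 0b10010111000010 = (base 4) 2113002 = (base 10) 9666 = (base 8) 22702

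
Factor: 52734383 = 13^1*29^1*43^1*3253^1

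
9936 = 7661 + 2275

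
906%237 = 195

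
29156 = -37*(-788)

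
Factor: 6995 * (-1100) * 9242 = -1 * 2^3 * 5^3 * 11^1 * 1399^1 * 4621^1 = -71112569000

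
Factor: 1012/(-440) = -1 * 2^(-1) * 5^(-1) * 23^1 = -23/10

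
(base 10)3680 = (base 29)4aq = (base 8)7140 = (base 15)1155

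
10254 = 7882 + 2372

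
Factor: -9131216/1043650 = -1*2^3*5^(-2)*193^1*2957^1*20873^(-1) = -4565608/521825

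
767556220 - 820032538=-52476318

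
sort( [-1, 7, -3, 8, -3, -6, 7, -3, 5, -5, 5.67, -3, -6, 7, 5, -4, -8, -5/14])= [-8, -6, -6, -5, -4, -3, -3, -3, -3, -1, -5/14, 5, 5, 5.67, 7, 7, 7, 8]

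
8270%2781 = 2708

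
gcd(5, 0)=5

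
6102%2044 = 2014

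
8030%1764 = 974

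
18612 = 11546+7066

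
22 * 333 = 7326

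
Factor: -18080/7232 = -1*2^(-1)*5^1 = -5/2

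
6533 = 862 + 5671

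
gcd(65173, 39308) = 1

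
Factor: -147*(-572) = 2^2*3^1*7^2*11^1*13^1 = 84084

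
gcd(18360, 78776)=8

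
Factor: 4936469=4936469^1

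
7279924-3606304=3673620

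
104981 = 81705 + 23276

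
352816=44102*8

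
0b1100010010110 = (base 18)117c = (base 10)6294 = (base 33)5po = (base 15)1ce9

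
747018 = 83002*9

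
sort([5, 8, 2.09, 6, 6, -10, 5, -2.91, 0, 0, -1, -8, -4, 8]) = [-10, -8, -4, -2.91, -1, 0, 0, 2.09, 5, 5, 6, 6, 8, 8]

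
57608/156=369 + 11/39 ≈ 369.28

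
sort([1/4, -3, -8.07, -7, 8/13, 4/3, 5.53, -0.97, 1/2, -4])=[-8.07, -7, -4, -3, -0.97, 1/4, 1/2, 8/13, 4/3, 5.53]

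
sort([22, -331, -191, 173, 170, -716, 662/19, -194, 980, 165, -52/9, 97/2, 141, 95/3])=[-716, -331, -194, -191, -52/9, 22, 95/3, 662/19, 97/2, 141, 165, 170, 173, 980]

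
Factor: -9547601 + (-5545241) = -1*2^1*7546421^1 = -15092842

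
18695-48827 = -30132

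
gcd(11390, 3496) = 2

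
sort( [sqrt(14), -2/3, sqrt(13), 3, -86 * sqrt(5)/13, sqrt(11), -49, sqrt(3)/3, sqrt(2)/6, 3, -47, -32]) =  [-49, -47, -32, -86 * sqrt(5)/13, -2/3, sqrt(2)/6, sqrt(3)/3, 3, 3, sqrt(11), sqrt(13), sqrt(14)]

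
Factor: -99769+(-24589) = -1*2^1*13^1*4783^1 = -124358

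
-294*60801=-17875494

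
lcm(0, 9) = 0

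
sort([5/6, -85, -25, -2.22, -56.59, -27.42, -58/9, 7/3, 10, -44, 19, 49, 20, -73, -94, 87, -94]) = [-94, -94, -85, -73, -56.59, -44, -27.42, -25, -58/9, -2.22, 5/6, 7/3, 10, 19, 20, 49, 87]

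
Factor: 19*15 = 3^1*5^1*19^1 = 285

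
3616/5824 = 113/182 ≈ 0.621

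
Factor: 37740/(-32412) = -1*5^1*17^1*73^(-1) = -85/73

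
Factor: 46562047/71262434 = 2^(-1)*7^1*47^(-1)*79^1*84199^1*758111^(-1) 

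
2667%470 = 317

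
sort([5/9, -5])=[-5, 5/9]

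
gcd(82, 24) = 2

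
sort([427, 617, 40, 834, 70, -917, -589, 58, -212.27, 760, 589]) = [-917, -589, -212.27, 40, 58, 70, 427, 589, 617, 760, 834]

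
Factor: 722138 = 2^1 * 361069^1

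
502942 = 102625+400317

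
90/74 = 45/37 ≈ 1.22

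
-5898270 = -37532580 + 31634310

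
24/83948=6/20987 ≈ 0.000286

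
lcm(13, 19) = 247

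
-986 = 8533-9519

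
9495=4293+5202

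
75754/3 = 25251 + 1/3 ≈ 25251.33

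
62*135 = 8370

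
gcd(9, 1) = 1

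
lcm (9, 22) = 198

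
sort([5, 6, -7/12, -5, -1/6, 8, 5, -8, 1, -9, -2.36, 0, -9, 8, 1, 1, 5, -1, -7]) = [-9, -9, -8, -7, -5, -2.36, -1, -7/12, -1/6, 0, 1, 1, 1, 5, 5, 5, 6, 8, 8]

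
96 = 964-868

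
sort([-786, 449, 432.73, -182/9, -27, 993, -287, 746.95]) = [-786, -287, -27, -182/9, 432.73, 449, 746.95, 993]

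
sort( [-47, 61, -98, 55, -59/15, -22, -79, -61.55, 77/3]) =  [-98, -79, -61.55, -47, -22, -59/15, 77/3, 55, 61]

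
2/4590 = 1/2295 ≈ 0.000436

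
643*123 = 79089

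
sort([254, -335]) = [-335, 254]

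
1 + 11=12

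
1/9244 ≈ 0.000108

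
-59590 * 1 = -59590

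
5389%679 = 636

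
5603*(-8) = -44824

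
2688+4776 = 7464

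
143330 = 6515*22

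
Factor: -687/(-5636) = 2^(-2)*3^1*229^1*1409^(-1)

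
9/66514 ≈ 0.000135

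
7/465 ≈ 0.0151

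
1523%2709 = 1523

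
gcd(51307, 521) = 1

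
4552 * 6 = 27312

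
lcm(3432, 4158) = 216216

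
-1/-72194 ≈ 0.0000139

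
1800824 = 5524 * 326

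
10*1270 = 12700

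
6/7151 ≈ 0.000839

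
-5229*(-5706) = 29836674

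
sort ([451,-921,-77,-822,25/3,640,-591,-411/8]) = [-921,-822,-591,-77,-411/8,25/3,451,640]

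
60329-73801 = -13472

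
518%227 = 64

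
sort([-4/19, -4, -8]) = [-8, -4, -4/19]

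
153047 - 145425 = 7622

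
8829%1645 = 604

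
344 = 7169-6825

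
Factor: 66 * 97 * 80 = 2^5 * 3^1 * 5^1 * 11^1 * 97^1 = 512160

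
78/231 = 26/77 ≈ 0.338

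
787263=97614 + 689649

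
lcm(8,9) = 72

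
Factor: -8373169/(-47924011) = 7^2*170881^1*47924011^(-1)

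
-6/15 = -2/5 = -0.40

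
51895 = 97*535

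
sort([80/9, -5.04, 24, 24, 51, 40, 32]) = [-5.04, 80/9, 24, 24, 32, 40, 51]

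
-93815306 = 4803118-98618424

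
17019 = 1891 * 9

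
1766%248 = 30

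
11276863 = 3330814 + 7946049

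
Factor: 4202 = 2^1 * 11^1 * 191^1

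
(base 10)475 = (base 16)1db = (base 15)21a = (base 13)2a7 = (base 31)fa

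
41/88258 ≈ 0.000465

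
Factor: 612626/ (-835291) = -1 * 2^1 * 7^1 * 23^ (-2) * 1579^ (-1) * 43759^1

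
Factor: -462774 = -1*2^1*3^1*13^1*17^1*349^1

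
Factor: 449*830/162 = 3^(-4)*5^1*83^1*449^1 = 186335/81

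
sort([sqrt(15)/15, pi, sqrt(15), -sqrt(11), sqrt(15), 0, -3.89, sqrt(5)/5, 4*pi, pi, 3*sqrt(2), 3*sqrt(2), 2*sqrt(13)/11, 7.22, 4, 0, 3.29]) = [-3.89, -sqrt(11), 0, 0, sqrt(15)/15, sqrt(5)/5, 2*sqrt(13)/11, pi, pi, 3.29, sqrt(15), sqrt(15), 4, 3*sqrt(2), 3*sqrt(2), 7.22, 4*pi]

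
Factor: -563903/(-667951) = 607^1*719^(-1) = 607/719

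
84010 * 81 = 6804810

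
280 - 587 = -307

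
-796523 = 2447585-3244108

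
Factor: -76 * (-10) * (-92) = -1 * 2^5 * 5^1 * 19^1 * 23^1 = -69920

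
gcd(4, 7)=1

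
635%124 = 15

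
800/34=23 + 9/17 ≈ 23.53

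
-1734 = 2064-3798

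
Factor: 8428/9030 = 2^1*3^(-1)*5^(-1)*7^1 = 14/15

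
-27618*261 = -7208298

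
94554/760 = 124 + 157/380≈124.41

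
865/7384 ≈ 0.117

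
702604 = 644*1091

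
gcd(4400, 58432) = 176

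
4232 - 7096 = -2864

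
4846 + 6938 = 11784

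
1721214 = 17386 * 99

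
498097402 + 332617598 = 830715000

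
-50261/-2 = 25130 + 1/2 = 25130.50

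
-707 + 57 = -650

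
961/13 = 73 + 12/13 ≈ 73.92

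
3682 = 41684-38002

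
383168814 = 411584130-28415316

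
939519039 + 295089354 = 1234608393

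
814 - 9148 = -8334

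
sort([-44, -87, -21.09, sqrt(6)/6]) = [-87, -44, -21.09, sqrt(6)/6]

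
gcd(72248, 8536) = 88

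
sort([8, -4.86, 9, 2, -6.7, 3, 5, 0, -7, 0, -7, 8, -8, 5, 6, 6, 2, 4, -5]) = [-8, -7, -7, -6.7, -5, -4.86, 0, 0, 2, 2, 3, 4, 5, 5, 6, 6, 8, 8, 9]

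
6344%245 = 219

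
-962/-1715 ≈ 0.561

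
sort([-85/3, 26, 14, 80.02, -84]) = [-84, -85/3, 14, 26, 80.02]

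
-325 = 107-432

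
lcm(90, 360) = 360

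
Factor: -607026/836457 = -1 * 2^1 * 7^1 * 97^1 * 149^1 * 278819^(-1) = -202342/278819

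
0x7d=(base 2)1111101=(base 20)65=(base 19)6b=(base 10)125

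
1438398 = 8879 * 162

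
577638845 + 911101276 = 1488740121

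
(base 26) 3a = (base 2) 1011000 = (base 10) 88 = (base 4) 1120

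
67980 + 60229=128209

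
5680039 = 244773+5435266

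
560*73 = 40880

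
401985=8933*45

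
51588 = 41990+9598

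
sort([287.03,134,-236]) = [-236,134,287.03]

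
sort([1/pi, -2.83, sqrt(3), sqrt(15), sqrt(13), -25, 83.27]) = [-25, -2.83, 1/pi, sqrt(3), sqrt(13), sqrt(15), 83.27]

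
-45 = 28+-73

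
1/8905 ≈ 0.000112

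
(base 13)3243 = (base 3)100120200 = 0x1b48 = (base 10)6984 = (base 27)9fi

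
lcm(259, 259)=259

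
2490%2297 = 193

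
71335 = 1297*55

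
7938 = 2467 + 5471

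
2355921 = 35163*67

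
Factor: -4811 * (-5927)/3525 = 3^(-1) * 5^(-2) * 17^1 * 47^(-1) * 283^1 * 5927^1 = 28514797/3525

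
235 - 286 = -51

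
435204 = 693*628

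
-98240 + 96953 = -1287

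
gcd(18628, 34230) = 2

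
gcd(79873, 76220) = 1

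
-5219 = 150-5369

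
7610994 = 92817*82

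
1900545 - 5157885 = -3257340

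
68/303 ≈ 0.224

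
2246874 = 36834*61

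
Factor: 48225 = 3^1*5^2*643^1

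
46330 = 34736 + 11594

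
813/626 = 1 + 187/626 ≈ 1.30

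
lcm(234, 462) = 18018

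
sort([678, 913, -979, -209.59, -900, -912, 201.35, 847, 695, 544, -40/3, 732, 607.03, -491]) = [-979, -912, -900, -491, -209.59, -40/3, 201.35, 544, 607.03, 678, 695, 732, 847, 913]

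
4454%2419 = 2035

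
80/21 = 3 + 17/21 ≈ 3.81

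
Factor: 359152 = 2^4*22447^1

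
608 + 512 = 1120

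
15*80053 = 1200795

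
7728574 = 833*9278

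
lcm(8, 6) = 24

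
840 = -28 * (-30)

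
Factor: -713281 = -1*713281^1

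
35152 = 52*676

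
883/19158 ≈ 0.0461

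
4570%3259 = 1311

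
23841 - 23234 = 607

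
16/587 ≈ 0.0273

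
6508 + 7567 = 14075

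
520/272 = 65/34≈1.91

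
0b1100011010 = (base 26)14e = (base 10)794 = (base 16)31a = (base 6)3402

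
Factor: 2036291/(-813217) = -1*1117^1*1823^1*813217^(-1)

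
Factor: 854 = 2^1*7^1*61^1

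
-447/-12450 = 149/4150 ≈ 0.0359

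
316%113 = 90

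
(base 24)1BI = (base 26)170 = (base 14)454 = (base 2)1101011010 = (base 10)858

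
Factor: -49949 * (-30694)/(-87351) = -1 * 2^1 * 3^(-1) * 11^(-1) * 103^1 * 149^1 * 199^1 * 251^1 * 2647^(-1) = -1533134606/87351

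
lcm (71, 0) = 0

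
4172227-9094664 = -4922437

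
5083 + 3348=8431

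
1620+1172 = 2792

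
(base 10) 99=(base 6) 243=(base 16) 63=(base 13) 78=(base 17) 5e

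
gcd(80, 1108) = 4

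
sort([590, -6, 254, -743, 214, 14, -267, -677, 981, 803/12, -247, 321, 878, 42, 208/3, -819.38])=[-819.38, -743, -677, -267, -247, -6, 14, 42, 803/12, 208/3, 214, 254, 321, 590, 878, 981]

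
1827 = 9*203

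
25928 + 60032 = 85960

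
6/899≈0.00667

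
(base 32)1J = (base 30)1L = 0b110011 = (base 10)51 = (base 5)201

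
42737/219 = 195 + 32/219 ≈ 195.15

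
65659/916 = 71 + 623/916 ≈ 71.68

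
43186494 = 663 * 65138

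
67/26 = 2+15/26≈2.58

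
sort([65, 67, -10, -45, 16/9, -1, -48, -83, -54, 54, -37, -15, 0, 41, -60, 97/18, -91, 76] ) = [-91, -83, -60, -54, -48, -45, -37, -15, -10, -1, 0, 16/9, 97/18, 41, 54, 65, 67, 76] 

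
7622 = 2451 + 5171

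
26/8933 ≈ 0.00291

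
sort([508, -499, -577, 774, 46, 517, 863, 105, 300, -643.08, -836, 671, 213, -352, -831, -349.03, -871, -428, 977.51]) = [-871, -836, -831, -643.08, -577, -499, -428, -352, -349.03, 46, 105, 213, 300, 508, 517, 671, 774, 863, 977.51]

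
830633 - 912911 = -82278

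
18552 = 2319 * 8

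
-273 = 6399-6672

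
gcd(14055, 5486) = 1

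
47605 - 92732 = -45127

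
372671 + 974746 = 1347417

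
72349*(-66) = -4775034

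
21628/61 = 354 + 34/61 ≈ 354.56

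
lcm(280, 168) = 840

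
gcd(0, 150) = 150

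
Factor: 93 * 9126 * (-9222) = -1 * 2^2 * 3^5 * 13^2 * 29^1 * 31^1 * 53^1 = -7826877396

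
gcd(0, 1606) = 1606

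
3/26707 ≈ 0.000112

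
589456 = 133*4432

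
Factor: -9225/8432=-1*2^(-4)*3^2*5^2*17^(-1)*31^(-1)*41^1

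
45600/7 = 6514 + 2/7 ≈ 6514.29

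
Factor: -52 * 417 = -1 * 2^2 * 3^1 * 13^1 * 139^1 = -21684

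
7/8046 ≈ 0.000870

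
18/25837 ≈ 0.000697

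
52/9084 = 13/2271 ≈ 0.00572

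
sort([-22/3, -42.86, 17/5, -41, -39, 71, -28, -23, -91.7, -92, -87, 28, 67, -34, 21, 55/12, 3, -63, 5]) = [-92, -91.7, -87, -63, -42.86, -41, -39, -34, -28, -23, -22/3, 3, 17/5, 55/12, 5, 21, 28, 67, 71]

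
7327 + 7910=15237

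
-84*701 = -58884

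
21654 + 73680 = 95334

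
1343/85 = 15 + 4/5 = 15.80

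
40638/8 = 20319/4 = 5079.75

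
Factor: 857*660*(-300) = -1*2^4*3^2*5^3*11^1*857^1 = -169686000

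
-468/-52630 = 234/26315 ≈ 0.00889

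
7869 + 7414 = 15283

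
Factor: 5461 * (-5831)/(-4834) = 2^(-1) * 7^3 * 17^1 * 43^1 * 127^1 * 2417^(-1) = 31843091/4834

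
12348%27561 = 12348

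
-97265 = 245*(-397)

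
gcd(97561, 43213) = 1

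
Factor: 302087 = 269^1*1123^1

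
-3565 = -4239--674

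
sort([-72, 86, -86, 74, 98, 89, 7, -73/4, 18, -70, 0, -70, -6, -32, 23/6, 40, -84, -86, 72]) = [-86, -86, -84, -72, -70, -70, -32, -73/4, -6, 0, 23/6, 7, 18, 40, 72, 74, 86, 89, 98]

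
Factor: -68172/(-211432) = 2^(-1) * 3^1 * 23^1 * 107^(-1) = 69/214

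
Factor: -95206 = -1*2^1*181^1*263^1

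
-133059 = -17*7827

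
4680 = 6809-2129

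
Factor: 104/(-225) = -1*2^3*3^(-2)*5^(-2)*13^1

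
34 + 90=124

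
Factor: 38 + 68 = 2^1*53^1 = 106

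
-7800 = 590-8390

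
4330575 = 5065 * 855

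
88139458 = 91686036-3546578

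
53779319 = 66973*803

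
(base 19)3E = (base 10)71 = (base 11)65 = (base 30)2B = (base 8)107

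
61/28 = 2 + 5/28 ≈ 2.18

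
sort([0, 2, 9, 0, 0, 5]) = [0, 0, 0, 2, 5, 9]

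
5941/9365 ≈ 0.634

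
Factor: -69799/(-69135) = 3^(-1) * 5^(-1) * 11^(-1) * 223^1 * 313^1 * 419^(-1)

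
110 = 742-632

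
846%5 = 1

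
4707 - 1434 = 3273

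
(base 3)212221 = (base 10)646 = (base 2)1010000110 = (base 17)240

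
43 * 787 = 33841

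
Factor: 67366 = 2^1*13^1*2591^1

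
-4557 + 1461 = -3096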